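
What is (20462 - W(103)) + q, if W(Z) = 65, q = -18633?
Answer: 1764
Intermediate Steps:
(20462 - W(103)) + q = (20462 - 1*65) - 18633 = (20462 - 65) - 18633 = 20397 - 18633 = 1764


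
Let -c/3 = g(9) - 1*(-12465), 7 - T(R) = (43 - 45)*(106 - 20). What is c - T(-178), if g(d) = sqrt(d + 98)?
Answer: -37574 - 3*sqrt(107) ≈ -37605.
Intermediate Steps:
g(d) = sqrt(98 + d)
T(R) = 179 (T(R) = 7 - (43 - 45)*(106 - 20) = 7 - (-2)*86 = 7 - 1*(-172) = 7 + 172 = 179)
c = -37395 - 3*sqrt(107) (c = -3*(sqrt(98 + 9) - 1*(-12465)) = -3*(sqrt(107) + 12465) = -3*(12465 + sqrt(107)) = -37395 - 3*sqrt(107) ≈ -37426.)
c - T(-178) = (-37395 - 3*sqrt(107)) - 1*179 = (-37395 - 3*sqrt(107)) - 179 = -37574 - 3*sqrt(107)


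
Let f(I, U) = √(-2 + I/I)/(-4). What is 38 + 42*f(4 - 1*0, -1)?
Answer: 38 - 21*I/2 ≈ 38.0 - 10.5*I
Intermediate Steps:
f(I, U) = -I/4 (f(I, U) = √(-2 + 1)*(-¼) = √(-1)*(-¼) = I*(-¼) = -I/4)
38 + 42*f(4 - 1*0, -1) = 38 + 42*(-I/4) = 38 - 21*I/2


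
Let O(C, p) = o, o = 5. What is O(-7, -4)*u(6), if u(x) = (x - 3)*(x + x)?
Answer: 180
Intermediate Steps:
O(C, p) = 5
u(x) = 2*x*(-3 + x) (u(x) = (-3 + x)*(2*x) = 2*x*(-3 + x))
O(-7, -4)*u(6) = 5*(2*6*(-3 + 6)) = 5*(2*6*3) = 5*36 = 180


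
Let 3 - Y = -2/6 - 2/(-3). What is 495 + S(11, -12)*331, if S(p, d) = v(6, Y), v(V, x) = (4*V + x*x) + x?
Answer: 105079/9 ≈ 11675.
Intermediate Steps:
Y = 8/3 (Y = 3 - (-2/6 - 2/(-3)) = 3 - (-2*1/6 - 2*(-1/3)) = 3 - (-1/3 + 2/3) = 3 - 1*1/3 = 3 - 1/3 = 8/3 ≈ 2.6667)
v(V, x) = x + x**2 + 4*V (v(V, x) = (4*V + x**2) + x = (x**2 + 4*V) + x = x + x**2 + 4*V)
S(p, d) = 304/9 (S(p, d) = 8/3 + (8/3)**2 + 4*6 = 8/3 + 64/9 + 24 = 304/9)
495 + S(11, -12)*331 = 495 + (304/9)*331 = 495 + 100624/9 = 105079/9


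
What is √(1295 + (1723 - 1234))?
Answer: 2*√446 ≈ 42.237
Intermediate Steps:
√(1295 + (1723 - 1234)) = √(1295 + 489) = √1784 = 2*√446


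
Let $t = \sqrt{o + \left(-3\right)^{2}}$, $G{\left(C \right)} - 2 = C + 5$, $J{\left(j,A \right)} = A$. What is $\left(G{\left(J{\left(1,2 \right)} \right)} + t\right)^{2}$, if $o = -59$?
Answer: $31 + 90 i \sqrt{2} \approx 31.0 + 127.28 i$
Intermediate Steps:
$G{\left(C \right)} = 7 + C$ ($G{\left(C \right)} = 2 + \left(C + 5\right) = 2 + \left(5 + C\right) = 7 + C$)
$t = 5 i \sqrt{2}$ ($t = \sqrt{-59 + \left(-3\right)^{2}} = \sqrt{-59 + 9} = \sqrt{-50} = 5 i \sqrt{2} \approx 7.0711 i$)
$\left(G{\left(J{\left(1,2 \right)} \right)} + t\right)^{2} = \left(\left(7 + 2\right) + 5 i \sqrt{2}\right)^{2} = \left(9 + 5 i \sqrt{2}\right)^{2}$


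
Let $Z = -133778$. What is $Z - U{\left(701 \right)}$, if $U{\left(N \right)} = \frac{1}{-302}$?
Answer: $- \frac{40400955}{302} \approx -1.3378 \cdot 10^{5}$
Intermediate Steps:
$U{\left(N \right)} = - \frac{1}{302}$
$Z - U{\left(701 \right)} = -133778 - - \frac{1}{302} = -133778 + \frac{1}{302} = - \frac{40400955}{302}$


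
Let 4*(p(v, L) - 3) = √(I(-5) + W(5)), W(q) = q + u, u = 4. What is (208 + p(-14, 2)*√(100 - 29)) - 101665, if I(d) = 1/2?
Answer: -101457 + √71*(24 + √38)/8 ≈ -1.0143e+5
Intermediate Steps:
I(d) = ½
W(q) = 4 + q (W(q) = q + 4 = 4 + q)
p(v, L) = 3 + √38/8 (p(v, L) = 3 + √(½ + (4 + 5))/4 = 3 + √(½ + 9)/4 = 3 + √(19/2)/4 = 3 + (√38/2)/4 = 3 + √38/8)
(208 + p(-14, 2)*√(100 - 29)) - 101665 = (208 + (3 + √38/8)*√(100 - 29)) - 101665 = (208 + (3 + √38/8)*√71) - 101665 = (208 + √71*(3 + √38/8)) - 101665 = -101457 + √71*(3 + √38/8)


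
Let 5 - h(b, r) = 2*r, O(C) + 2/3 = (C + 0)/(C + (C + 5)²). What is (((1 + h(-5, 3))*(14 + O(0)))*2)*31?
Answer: 0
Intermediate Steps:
O(C) = -⅔ + C/(C + (5 + C)²) (O(C) = -⅔ + (C + 0)/(C + (C + 5)²) = -⅔ + C/(C + (5 + C)²))
h(b, r) = 5 - 2*r
(((1 + h(-5, 3))*(14 + O(0)))*2)*31 = (((1 + (5 - 2*3))*(14 + (0 - 2*(5 + 0)²)/(3*(0 + (5 + 0)²))))*2)*31 = (((1 + (5 - 6))*(14 + (0 - 2*5²)/(3*(0 + 5²))))*2)*31 = (((1 - 1)*(14 + (0 - 2*25)/(3*(0 + 25))))*2)*31 = ((0*(14 + (⅓)*(0 - 50)/25))*2)*31 = ((0*(14 + (⅓)*(1/25)*(-50)))*2)*31 = ((0*(14 - ⅔))*2)*31 = ((0*(40/3))*2)*31 = (0*2)*31 = 0*31 = 0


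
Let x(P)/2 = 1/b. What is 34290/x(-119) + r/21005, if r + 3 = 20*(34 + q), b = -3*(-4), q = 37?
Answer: 4321570117/21005 ≈ 2.0574e+5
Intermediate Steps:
b = 12
r = 1417 (r = -3 + 20*(34 + 37) = -3 + 20*71 = -3 + 1420 = 1417)
x(P) = ⅙ (x(P) = 2/12 = 2*(1/12) = ⅙)
34290/x(-119) + r/21005 = 34290/(⅙) + 1417/21005 = 34290*6 + 1417*(1/21005) = 205740 + 1417/21005 = 4321570117/21005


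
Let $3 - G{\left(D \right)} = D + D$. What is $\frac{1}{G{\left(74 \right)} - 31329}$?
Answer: $- \frac{1}{31474} \approx -3.1772 \cdot 10^{-5}$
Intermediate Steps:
$G{\left(D \right)} = 3 - 2 D$ ($G{\left(D \right)} = 3 - \left(D + D\right) = 3 - 2 D$)
$\frac{1}{G{\left(74 \right)} - 31329} = \frac{1}{\left(3 - 148\right) - 31329} = \frac{1}{-145 - 31329} = \frac{1}{-31474} = - \frac{1}{31474}$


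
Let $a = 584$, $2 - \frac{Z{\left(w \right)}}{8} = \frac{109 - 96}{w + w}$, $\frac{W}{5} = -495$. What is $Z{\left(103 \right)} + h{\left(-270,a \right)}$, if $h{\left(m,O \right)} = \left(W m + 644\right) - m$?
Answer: $\frac{68925488}{103} \approx 6.6918 \cdot 10^{5}$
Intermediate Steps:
$W = -2475$ ($W = 5 \left(-495\right) = -2475$)
$Z{\left(w \right)} = 16 - \frac{52}{w}$ ($Z{\left(w \right)} = 16 - 8 \frac{109 - 96}{w + w} = 16 - 8 \frac{13}{2 w} = 16 - \frac{52}{w}$)
$h{\left(m,O \right)} = 644 - 2476 m$ ($h{\left(m,O \right)} = \left(- 2475 m + 644\right) - m = \left(644 - 2475 m\right) - m = 644 - 2476 m$)
$Z{\left(103 \right)} + h{\left(-270,a \right)} = \left(16 - \frac{52}{103}\right) + \left(644 - -668520\right) = \left(16 - \frac{52}{103}\right) + \left(644 + 668520\right) = \left(16 - \frac{52}{103}\right) + 669164 = \frac{1596}{103} + 669164 = \frac{68925488}{103}$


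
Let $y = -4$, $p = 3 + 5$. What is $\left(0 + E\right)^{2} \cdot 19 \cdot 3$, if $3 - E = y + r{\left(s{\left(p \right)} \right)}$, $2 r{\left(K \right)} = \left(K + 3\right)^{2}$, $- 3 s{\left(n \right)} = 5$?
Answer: $\frac{57475}{27} \approx 2128.7$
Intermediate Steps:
$p = 8$
$s{\left(n \right)} = - \frac{5}{3}$ ($s{\left(n \right)} = \left(- \frac{1}{3}\right) 5 = - \frac{5}{3}$)
$r{\left(K \right)} = \frac{\left(3 + K\right)^{2}}{2}$ ($r{\left(K \right)} = \frac{\left(K + 3\right)^{2}}{2} = \frac{\left(3 + K\right)^{2}}{2}$)
$E = \frac{55}{9}$ ($E = 3 - \left(-4 + \frac{\left(3 - \frac{5}{3}\right)^{2}}{2}\right) = 3 - \left(-4 + \frac{\left(\frac{4}{3}\right)^{2}}{2}\right) = 3 - \left(-4 + \frac{1}{2} \cdot \frac{16}{9}\right) = 3 - \left(-4 + \frac{8}{9}\right) = 3 - - \frac{28}{9} = 3 + \frac{28}{9} = \frac{55}{9} \approx 6.1111$)
$\left(0 + E\right)^{2} \cdot 19 \cdot 3 = \left(0 + \frac{55}{9}\right)^{2} \cdot 19 \cdot 3 = \left(\frac{55}{9}\right)^{2} \cdot 19 \cdot 3 = \frac{3025}{81} \cdot 19 \cdot 3 = \frac{57475}{81} \cdot 3 = \frac{57475}{27}$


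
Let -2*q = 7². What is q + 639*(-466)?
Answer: -595597/2 ≈ -2.9780e+5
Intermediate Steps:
q = -49/2 (q = -½*7² = -½*49 = -49/2 ≈ -24.500)
q + 639*(-466) = -49/2 + 639*(-466) = -49/2 - 297774 = -595597/2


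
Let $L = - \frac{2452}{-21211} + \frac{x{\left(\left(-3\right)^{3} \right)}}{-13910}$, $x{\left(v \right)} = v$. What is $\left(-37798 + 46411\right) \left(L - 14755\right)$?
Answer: $- \frac{37495441813536729}{295045010} \approx -1.2708 \cdot 10^{8}$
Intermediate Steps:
$L = \frac{34680017}{295045010}$ ($L = - \frac{2452}{-21211} + \frac{\left(-3\right)^{3}}{-13910} = \left(-2452\right) \left(- \frac{1}{21211}\right) - - \frac{27}{13910} = \frac{2452}{21211} + \frac{27}{13910} = \frac{34680017}{295045010} \approx 0.11754$)
$\left(-37798 + 46411\right) \left(L - 14755\right) = \left(-37798 + 46411\right) \left(\frac{34680017}{295045010} - 14755\right) = 8613 \left(- \frac{4353354442533}{295045010}\right) = - \frac{37495441813536729}{295045010}$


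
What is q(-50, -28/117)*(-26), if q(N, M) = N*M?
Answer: -2800/9 ≈ -311.11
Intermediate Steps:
q(N, M) = M*N
q(-50, -28/117)*(-26) = (-28/117*(-50))*(-26) = (-28*1/117*(-50))*(-26) = -28/117*(-50)*(-26) = (1400/117)*(-26) = -2800/9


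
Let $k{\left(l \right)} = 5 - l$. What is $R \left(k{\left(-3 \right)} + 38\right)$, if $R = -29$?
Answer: $-1334$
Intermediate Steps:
$R \left(k{\left(-3 \right)} + 38\right) = - 29 \left(\left(5 - -3\right) + 38\right) = - 29 \left(\left(5 + 3\right) + 38\right) = - 29 \left(8 + 38\right) = \left(-29\right) 46 = -1334$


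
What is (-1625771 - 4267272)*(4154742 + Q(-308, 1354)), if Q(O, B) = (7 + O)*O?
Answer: -25030405490350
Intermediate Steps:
Q(O, B) = O*(7 + O)
(-1625771 - 4267272)*(4154742 + Q(-308, 1354)) = (-1625771 - 4267272)*(4154742 - 308*(7 - 308)) = -5893043*(4154742 - 308*(-301)) = -5893043*(4154742 + 92708) = -5893043*4247450 = -25030405490350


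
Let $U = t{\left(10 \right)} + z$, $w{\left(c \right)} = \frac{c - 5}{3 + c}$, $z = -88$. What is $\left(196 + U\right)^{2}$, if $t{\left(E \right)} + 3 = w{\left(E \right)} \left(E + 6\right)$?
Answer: $\frac{2088025}{169} \approx 12355.0$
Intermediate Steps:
$w{\left(c \right)} = \frac{-5 + c}{3 + c}$
$t{\left(E \right)} = -3 + \frac{\left(-5 + E\right) \left(6 + E\right)}{3 + E}$ ($t{\left(E \right)} = -3 + \frac{-5 + E}{3 + E} \left(E + 6\right) = -3 + \frac{-5 + E}{3 + E} \left(6 + E\right) = -3 + \frac{\left(-5 + E\right) \left(6 + E\right)}{3 + E}$)
$U = - \frac{1103}{13}$ ($U = \frac{-39 + 10^{2} - 20}{3 + 10} - 88 = \frac{-39 + 100 - 20}{13} - 88 = \frac{1}{13} \cdot 41 - 88 = \frac{41}{13} - 88 = - \frac{1103}{13} \approx -84.846$)
$\left(196 + U\right)^{2} = \left(196 - \frac{1103}{13}\right)^{2} = \left(\frac{1445}{13}\right)^{2} = \frac{2088025}{169}$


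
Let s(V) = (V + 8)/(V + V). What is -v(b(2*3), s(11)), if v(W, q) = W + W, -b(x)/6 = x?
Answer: 72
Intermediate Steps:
b(x) = -6*x
s(V) = (8 + V)/(2*V) (s(V) = (8 + V)/((2*V)) = (8 + V)*(1/(2*V)) = (8 + V)/(2*V))
v(W, q) = 2*W
-v(b(2*3), s(11)) = -2*(-12*3) = -2*(-6*6) = -2*(-36) = -1*(-72) = 72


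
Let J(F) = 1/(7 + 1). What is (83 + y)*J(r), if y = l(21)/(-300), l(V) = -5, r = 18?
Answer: 4981/480 ≈ 10.377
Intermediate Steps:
y = 1/60 (y = -5/(-300) = -5*(-1/300) = 1/60 ≈ 0.016667)
J(F) = ⅛ (J(F) = 1/8 = ⅛)
(83 + y)*J(r) = (83 + 1/60)*(⅛) = (4981/60)*(⅛) = 4981/480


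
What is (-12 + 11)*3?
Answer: -3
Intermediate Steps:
(-12 + 11)*3 = -1*3 = -3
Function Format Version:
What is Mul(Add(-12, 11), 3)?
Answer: -3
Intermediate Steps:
Mul(Add(-12, 11), 3) = Mul(-1, 3) = -3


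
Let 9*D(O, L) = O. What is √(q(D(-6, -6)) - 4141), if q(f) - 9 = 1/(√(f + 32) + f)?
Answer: √(8267 - 4132*√282)/√(-2 + √282) ≈ 64.279*I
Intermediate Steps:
D(O, L) = O/9
q(f) = 9 + 1/(f + √(32 + f)) (q(f) = 9 + 1/(√(f + 32) + f) = 9 + 1/(√(32 + f) + f) = 9 + 1/(f + √(32 + f)))
√(q(D(-6, -6)) - 4141) = √((1 + 9*((⅑)*(-6)) + 9*√(32 + (⅑)*(-6)))/((⅑)*(-6) + √(32 + (⅑)*(-6))) - 4141) = √((1 + 9*(-⅔) + 9*√(32 - ⅔))/(-⅔ + √(32 - ⅔)) - 4141) = √((1 - 6 + 9*√(94/3))/(-⅔ + √(94/3)) - 4141) = √((1 - 6 + 9*(√282/3))/(-⅔ + √282/3) - 4141) = √((1 - 6 + 3*√282)/(-⅔ + √282/3) - 4141) = √((-5 + 3*√282)/(-⅔ + √282/3) - 4141) = √(-4141 + (-5 + 3*√282)/(-⅔ + √282/3))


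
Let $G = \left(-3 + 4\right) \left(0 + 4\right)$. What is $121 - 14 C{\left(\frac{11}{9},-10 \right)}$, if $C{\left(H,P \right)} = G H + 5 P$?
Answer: $\frac{6773}{9} \approx 752.56$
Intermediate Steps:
$G = 4$ ($G = 1 \cdot 4 = 4$)
$C{\left(H,P \right)} = 4 H + 5 P$
$121 - 14 C{\left(\frac{11}{9},-10 \right)} = 121 - 14 \left(4 \cdot \frac{11}{9} + 5 \left(-10\right)\right) = 121 - 14 \left(4 \cdot 11 \cdot \frac{1}{9} - 50\right) = 121 - 14 \left(4 \cdot \frac{11}{9} - 50\right) = 121 - 14 \left(\frac{44}{9} - 50\right) = 121 - - \frac{5684}{9} = 121 + \frac{5684}{9} = \frac{6773}{9}$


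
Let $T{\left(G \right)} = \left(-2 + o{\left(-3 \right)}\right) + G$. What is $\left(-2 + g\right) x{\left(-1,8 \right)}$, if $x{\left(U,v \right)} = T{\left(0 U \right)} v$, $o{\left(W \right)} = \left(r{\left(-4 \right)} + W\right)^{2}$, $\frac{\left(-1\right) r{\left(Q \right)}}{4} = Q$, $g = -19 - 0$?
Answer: $-28056$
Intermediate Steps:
$g = -19$ ($g = -19 + 0 = -19$)
$r{\left(Q \right)} = - 4 Q$
$o{\left(W \right)} = \left(16 + W\right)^{2}$ ($o{\left(W \right)} = \left(\left(-4\right) \left(-4\right) + W\right)^{2} = \left(16 + W\right)^{2}$)
$T{\left(G \right)} = 167 + G$ ($T{\left(G \right)} = \left(-2 + \left(16 - 3\right)^{2}\right) + G = \left(-2 + 13^{2}\right) + G = \left(-2 + 169\right) + G = 167 + G$)
$x{\left(U,v \right)} = 167 v$ ($x{\left(U,v \right)} = \left(167 + 0 U\right) v = \left(167 + 0\right) v = 167 v$)
$\left(-2 + g\right) x{\left(-1,8 \right)} = \left(-2 - 19\right) 167 \cdot 8 = \left(-21\right) 1336 = -28056$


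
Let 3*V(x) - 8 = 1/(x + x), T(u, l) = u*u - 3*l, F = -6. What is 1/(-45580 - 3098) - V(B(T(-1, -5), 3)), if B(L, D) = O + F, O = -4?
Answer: -1289977/486780 ≈ -2.6500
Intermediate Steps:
T(u, l) = u² - 3*l
B(L, D) = -10 (B(L, D) = -4 - 6 = -10)
V(x) = 8/3 + 1/(6*x) (V(x) = 8/3 + 1/(3*(x + x)) = 8/3 + 1/(3*((2*x))) = 8/3 + (1/(2*x))/3 = 8/3 + 1/(6*x))
1/(-45580 - 3098) - V(B(T(-1, -5), 3)) = 1/(-45580 - 3098) - (1 + 16*(-10))/(6*(-10)) = 1/(-48678) - (-1)*(1 - 160)/(6*10) = -1/48678 - (-1)*(-159)/(6*10) = -1/48678 - 1*53/20 = -1/48678 - 53/20 = -1289977/486780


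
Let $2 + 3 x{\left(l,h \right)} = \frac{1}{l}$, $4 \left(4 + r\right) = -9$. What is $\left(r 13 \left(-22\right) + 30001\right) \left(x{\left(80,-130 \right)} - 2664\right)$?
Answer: $- \frac{13552899821}{160} \approx -8.4706 \cdot 10^{7}$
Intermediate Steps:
$r = - \frac{25}{4}$ ($r = -4 + \frac{1}{4} \left(-9\right) = -4 - \frac{9}{4} = - \frac{25}{4} \approx -6.25$)
$x{\left(l,h \right)} = - \frac{2}{3} + \frac{1}{3 l}$
$\left(r 13 \left(-22\right) + 30001\right) \left(x{\left(80,-130 \right)} - 2664\right) = \left(\left(- \frac{25}{4}\right) 13 \left(-22\right) + 30001\right) \left(\frac{1 - 160}{3 \cdot 80} - 2664\right) = \left(\left(- \frac{325}{4}\right) \left(-22\right) + 30001\right) \left(\frac{1}{3} \cdot \frac{1}{80} \left(1 - 160\right) - 2664\right) = \left(\frac{3575}{2} + 30001\right) \left(\frac{1}{3} \cdot \frac{1}{80} \left(-159\right) - 2664\right) = \frac{63577 \left(- \frac{53}{80} - 2664\right)}{2} = \frac{63577}{2} \left(- \frac{213173}{80}\right) = - \frac{13552899821}{160}$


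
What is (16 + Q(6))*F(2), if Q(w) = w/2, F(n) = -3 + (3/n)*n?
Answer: 0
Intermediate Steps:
F(n) = 0 (F(n) = -3 + 3 = 0)
Q(w) = w/2 (Q(w) = w*(½) = w/2)
(16 + Q(6))*F(2) = (16 + (½)*6)*0 = (16 + 3)*0 = 19*0 = 0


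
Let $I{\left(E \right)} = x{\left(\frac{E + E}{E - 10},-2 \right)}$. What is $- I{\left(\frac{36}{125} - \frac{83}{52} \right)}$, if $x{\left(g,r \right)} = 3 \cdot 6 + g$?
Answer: $- \frac{1340060}{73503} \approx -18.231$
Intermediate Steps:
$x{\left(g,r \right)} = 18 + g$
$I{\left(E \right)} = 18 + \frac{2 E}{-10 + E}$ ($I{\left(E \right)} = 18 + \frac{E + E}{E - 10} = 18 + \frac{2 E}{-10 + E}$)
$- I{\left(\frac{36}{125} - \frac{83}{52} \right)} = - \frac{20 \left(-9 + \left(\frac{36}{125} - \frac{83}{52}\right)\right)}{-10 + \left(\frac{36}{125} - \frac{83}{52}\right)} = - \frac{20 \left(-9 - \frac{8503}{6500}\right)}{-10 - \frac{8503}{6500}} = - \frac{20 \left(-67003\right)}{\left(- \frac{73503}{6500}\right) 6500} = - \frac{20 \left(-6500\right) \left(-67003\right)}{73503 \cdot 6500} = \left(-1\right) \frac{1340060}{73503} = - \frac{1340060}{73503}$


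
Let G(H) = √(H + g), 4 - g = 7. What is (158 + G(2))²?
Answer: (158 + I)² ≈ 24963.0 + 316.0*I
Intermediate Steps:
g = -3 (g = 4 - 1*7 = 4 - 7 = -3)
G(H) = √(-3 + H) (G(H) = √(H - 3) = √(-3 + H))
(158 + G(2))² = (158 + √(-3 + 2))² = (158 + √(-1))² = (158 + I)²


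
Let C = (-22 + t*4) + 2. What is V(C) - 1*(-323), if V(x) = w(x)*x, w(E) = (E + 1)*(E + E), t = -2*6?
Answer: -619293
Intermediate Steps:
t = -12
w(E) = 2*E*(1 + E) (w(E) = (1 + E)*(2*E) = 2*E*(1 + E))
C = -68 (C = (-22 - 12*4) + 2 = (-22 - 48) + 2 = -70 + 2 = -68)
V(x) = 2*x²*(1 + x) (V(x) = (2*x*(1 + x))*x = 2*x²*(1 + x))
V(C) - 1*(-323) = 2*(-68)²*(1 - 68) - 1*(-323) = 2*4624*(-67) + 323 = -619616 + 323 = -619293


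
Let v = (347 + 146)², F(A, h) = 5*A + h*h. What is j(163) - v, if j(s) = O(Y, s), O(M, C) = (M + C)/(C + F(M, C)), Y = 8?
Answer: -2168969219/8924 ≈ -2.4305e+5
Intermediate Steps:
F(A, h) = h² + 5*A (F(A, h) = 5*A + h² = h² + 5*A)
O(M, C) = (C + M)/(C + C² + 5*M) (O(M, C) = (M + C)/(C + (C² + 5*M)) = (C + M)/(C + C² + 5*M))
j(s) = (8 + s)/(40 + s + s²) (j(s) = (s + 8)/(s + s² + 5*8) = (8 + s)/(s + s² + 40) = (8 + s)/(40 + s + s²))
v = 243049 (v = 493² = 243049)
j(163) - v = (8 + 163)/(40 + 163 + 163²) - 1*243049 = 171/(40 + 163 + 26569) - 243049 = 171/26772 - 243049 = (1/26772)*171 - 243049 = 57/8924 - 243049 = -2168969219/8924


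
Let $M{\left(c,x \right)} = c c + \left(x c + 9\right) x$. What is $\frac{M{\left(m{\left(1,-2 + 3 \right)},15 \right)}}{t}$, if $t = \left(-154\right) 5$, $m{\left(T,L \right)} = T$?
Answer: $- \frac{361}{770} \approx -0.46883$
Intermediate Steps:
$M{\left(c,x \right)} = c^{2} + x \left(9 + c x\right)$ ($M{\left(c,x \right)} = c^{2} + \left(c x + 9\right) x = c^{2} + \left(9 + c x\right) x = c^{2} + x \left(9 + c x\right)$)
$t = -770$
$\frac{M{\left(m{\left(1,-2 + 3 \right)},15 \right)}}{t} = \frac{1^{2} + 9 \cdot 15 + 1 \cdot 15^{2}}{-770} = \left(1 + 135 + 1 \cdot 225\right) \left(- \frac{1}{770}\right) = \left(1 + 135 + 225\right) \left(- \frac{1}{770}\right) = 361 \left(- \frac{1}{770}\right) = - \frac{361}{770}$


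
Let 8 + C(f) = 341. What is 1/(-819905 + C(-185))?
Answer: -1/819572 ≈ -1.2201e-6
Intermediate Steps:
C(f) = 333 (C(f) = -8 + 341 = 333)
1/(-819905 + C(-185)) = 1/(-819905 + 333) = 1/(-819572) = -1/819572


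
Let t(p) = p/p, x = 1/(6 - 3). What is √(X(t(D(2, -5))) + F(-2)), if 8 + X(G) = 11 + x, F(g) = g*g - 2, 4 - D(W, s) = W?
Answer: 4*√3/3 ≈ 2.3094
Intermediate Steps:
D(W, s) = 4 - W
F(g) = -2 + g² (F(g) = g² - 2 = -2 + g²)
x = ⅓ (x = 1/3 = ⅓ ≈ 0.33333)
t(p) = 1
X(G) = 10/3 (X(G) = -8 + (11 + ⅓) = -8 + 34/3 = 10/3)
√(X(t(D(2, -5))) + F(-2)) = √(10/3 + (-2 + (-2)²)) = √(10/3 + (-2 + 4)) = √(10/3 + 2) = √(16/3) = 4*√3/3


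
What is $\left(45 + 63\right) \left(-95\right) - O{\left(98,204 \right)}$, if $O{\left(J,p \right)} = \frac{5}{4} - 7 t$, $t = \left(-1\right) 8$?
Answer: $- \frac{41269}{4} \approx -10317.0$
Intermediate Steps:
$t = -8$
$O{\left(J,p \right)} = \frac{229}{4}$ ($O{\left(J,p \right)} = \frac{5}{4} - -56 = 5 \cdot \frac{1}{4} + 56 = \frac{5}{4} + 56 = \frac{229}{4}$)
$\left(45 + 63\right) \left(-95\right) - O{\left(98,204 \right)} = \left(45 + 63\right) \left(-95\right) - \frac{229}{4} = 108 \left(-95\right) - \frac{229}{4} = -10260 - \frac{229}{4} = - \frac{41269}{4}$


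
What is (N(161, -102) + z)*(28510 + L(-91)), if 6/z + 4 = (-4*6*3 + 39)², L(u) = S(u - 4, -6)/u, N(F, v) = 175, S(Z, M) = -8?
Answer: 492630684258/98735 ≈ 4.9894e+6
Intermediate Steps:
L(u) = -8/u
z = 6/1085 (z = 6/(-4 + (-4*6*3 + 39)²) = 6/(-4 + (-24*3 + 39)²) = 6/(-4 + (-72 + 39)²) = 6/(-4 + (-33)²) = 6/(-4 + 1089) = 6/1085 ≈ 0.0055300)
(N(161, -102) + z)*(28510 + L(-91)) = (175 + 6/1085)*(28510 - 8/(-91)) = 189881*(28510 - 8*(-1/91))/1085 = 189881*(28510 + 8/91)/1085 = (189881/1085)*(2594418/91) = 492630684258/98735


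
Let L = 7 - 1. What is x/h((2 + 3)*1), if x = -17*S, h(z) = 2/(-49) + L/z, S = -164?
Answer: 170765/71 ≈ 2405.1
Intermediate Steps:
L = 6
h(z) = -2/49 + 6/z (h(z) = 2/(-49) + 6/z = 2*(-1/49) + 6/z = -2/49 + 6/z)
x = 2788 (x = -17*(-164) = 2788)
x/h((2 + 3)*1) = 2788/(-2/49 + 6/(((2 + 3)*1))) = 2788/(-2/49 + 6/((5*1))) = 2788/(-2/49 + 6/5) = 2788/(284/245) = 2788*(245/284) = 170765/71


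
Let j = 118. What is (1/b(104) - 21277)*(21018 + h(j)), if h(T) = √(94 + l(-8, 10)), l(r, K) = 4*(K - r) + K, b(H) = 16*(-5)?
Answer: -17888009949/40 - 1702161*√11/20 ≈ -4.4748e+8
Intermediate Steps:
b(H) = -80
l(r, K) = -4*r + 5*K (l(r, K) = (-4*r + 4*K) + K = -4*r + 5*K)
h(T) = 4*√11 (h(T) = √(94 + (-4*(-8) + 5*10)) = √(94 + (32 + 50)) = √(94 + 82) = √176 = 4*√11)
(1/b(104) - 21277)*(21018 + h(j)) = (1/(-80) - 21277)*(21018 + 4*√11) = (-1/80 - 21277)*(21018 + 4*√11) = -1702161*(21018 + 4*√11)/80 = -17888009949/40 - 1702161*√11/20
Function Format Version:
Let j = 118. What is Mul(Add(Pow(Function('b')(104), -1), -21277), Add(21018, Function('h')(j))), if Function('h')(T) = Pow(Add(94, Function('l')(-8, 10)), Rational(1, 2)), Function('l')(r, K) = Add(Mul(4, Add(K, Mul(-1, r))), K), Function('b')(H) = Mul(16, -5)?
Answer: Add(Rational(-17888009949, 40), Mul(Rational(-1702161, 20), Pow(11, Rational(1, 2)))) ≈ -4.4748e+8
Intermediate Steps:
Function('b')(H) = -80
Function('l')(r, K) = Add(Mul(-4, r), Mul(5, K)) (Function('l')(r, K) = Add(Add(Mul(-4, r), Mul(4, K)), K) = Add(Mul(-4, r), Mul(5, K)))
Function('h')(T) = Mul(4, Pow(11, Rational(1, 2))) (Function('h')(T) = Pow(Add(94, Add(Mul(-4, -8), Mul(5, 10))), Rational(1, 2)) = Pow(Add(94, Add(32, 50)), Rational(1, 2)) = Pow(Add(94, 82), Rational(1, 2)) = Pow(176, Rational(1, 2)) = Mul(4, Pow(11, Rational(1, 2))))
Mul(Add(Pow(Function('b')(104), -1), -21277), Add(21018, Function('h')(j))) = Mul(Add(Pow(-80, -1), -21277), Add(21018, Mul(4, Pow(11, Rational(1, 2))))) = Mul(Add(Rational(-1, 80), -21277), Add(21018, Mul(4, Pow(11, Rational(1, 2))))) = Mul(Rational(-1702161, 80), Add(21018, Mul(4, Pow(11, Rational(1, 2))))) = Add(Rational(-17888009949, 40), Mul(Rational(-1702161, 20), Pow(11, Rational(1, 2))))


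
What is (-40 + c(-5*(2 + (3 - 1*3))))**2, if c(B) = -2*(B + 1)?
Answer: 484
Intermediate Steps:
c(B) = -2 - 2*B (c(B) = -2*(1 + B) = -2 - 2*B)
(-40 + c(-5*(2 + (3 - 1*3))))**2 = (-40 + (-2 - (-10)*(2 + (3 - 1*3))))**2 = (-40 + (-2 - (-10)*(2 + (3 - 3))))**2 = (-40 + (-2 - (-10)*(2 + 0)))**2 = (-40 + (-2 - (-10)*2))**2 = (-40 + (-2 - 2*(-10)))**2 = (-40 + (-2 + 20))**2 = (-40 + 18)**2 = (-22)**2 = 484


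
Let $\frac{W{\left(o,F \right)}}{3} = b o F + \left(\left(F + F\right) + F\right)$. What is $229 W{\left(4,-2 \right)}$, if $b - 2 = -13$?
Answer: $56334$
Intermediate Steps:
$b = -11$ ($b = 2 - 13 = -11$)
$W{\left(o,F \right)} = 9 F - 33 F o$ ($W{\left(o,F \right)} = 3 \left(- 11 o F + \left(\left(F + F\right) + F\right)\right) = 3 \left(- 11 F o + \left(2 F + F\right)\right) = 3 \left(- 11 F o + 3 F\right) = 3 \left(3 F - 11 F o\right) = 9 F - 33 F o$)
$229 W{\left(4,-2 \right)} = 229 \cdot 3 \left(-2\right) \left(3 - 44\right) = 229 \cdot 3 \left(-2\right) \left(-41\right) = 229 \cdot 246 = 56334$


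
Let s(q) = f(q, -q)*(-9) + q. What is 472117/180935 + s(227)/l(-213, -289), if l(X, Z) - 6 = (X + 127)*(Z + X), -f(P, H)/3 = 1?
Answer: 10215512658/3906205715 ≈ 2.6152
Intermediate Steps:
f(P, H) = -3 (f(P, H) = -3*1 = -3)
l(X, Z) = 6 + (127 + X)*(X + Z) (l(X, Z) = 6 + (X + 127)*(Z + X) = 6 + (127 + X)*(X + Z))
s(q) = 27 + q (s(q) = -3*(-9) + q = 27 + q)
472117/180935 + s(227)/l(-213, -289) = 472117/180935 + (27 + 227)/(6 + (-213)**2 + 127*(-213) + 127*(-289) - 213*(-289)) = 472117*(1/180935) + 254/(6 + 45369 - 27051 - 36703 + 61557) = 472117/180935 + 254/43178 = 472117/180935 + 254*(1/43178) = 472117/180935 + 127/21589 = 10215512658/3906205715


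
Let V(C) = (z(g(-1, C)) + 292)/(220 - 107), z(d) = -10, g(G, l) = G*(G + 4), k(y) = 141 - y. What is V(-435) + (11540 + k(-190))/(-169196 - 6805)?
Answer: 16096953/6629371 ≈ 2.4281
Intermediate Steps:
g(G, l) = G*(4 + G)
V(C) = 282/113 (V(C) = (-10 + 292)/(220 - 107) = 282/113)
V(-435) + (11540 + k(-190))/(-169196 - 6805) = 282/113 + (11540 + (141 - 1*(-190)))/(-169196 - 6805) = 282/113 + (11540 + (141 + 190))/(-176001) = 282/113 + (11540 + 331)*(-1/176001) = 282/113 + 11871*(-1/176001) = 282/113 - 3957/58667 = 16096953/6629371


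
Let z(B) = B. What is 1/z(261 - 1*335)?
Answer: -1/74 ≈ -0.013514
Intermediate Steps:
1/z(261 - 1*335) = 1/(261 - 1*335) = 1/(261 - 335) = 1/(-74) = -1/74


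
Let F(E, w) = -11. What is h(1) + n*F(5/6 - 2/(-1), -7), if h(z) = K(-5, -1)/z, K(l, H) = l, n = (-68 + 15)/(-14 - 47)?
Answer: -888/61 ≈ -14.557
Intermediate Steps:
n = 53/61 (n = -53/(-61) = -53*(-1/61) = 53/61 ≈ 0.86885)
h(z) = -5/z
h(1) + n*F(5/6 - 2/(-1), -7) = -5/1 + (53/61)*(-11) = -5*1 - 583/61 = -5 - 583/61 = -888/61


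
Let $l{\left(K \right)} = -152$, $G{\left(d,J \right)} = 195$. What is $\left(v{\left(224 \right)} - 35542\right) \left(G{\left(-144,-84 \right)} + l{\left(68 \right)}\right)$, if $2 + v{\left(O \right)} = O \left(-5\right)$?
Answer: $-1576552$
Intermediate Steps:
$v{\left(O \right)} = -2 - 5 O$ ($v{\left(O \right)} = -2 + O \left(-5\right) = -2 - 5 O$)
$\left(v{\left(224 \right)} - 35542\right) \left(G{\left(-144,-84 \right)} + l{\left(68 \right)}\right) = \left(\left(-2 - 1120\right) - 35542\right) \left(195 - 152\right) = \left(\left(-2 - 1120\right) - 35542\right) 43 = \left(-1122 - 35542\right) 43 = \left(-36664\right) 43 = -1576552$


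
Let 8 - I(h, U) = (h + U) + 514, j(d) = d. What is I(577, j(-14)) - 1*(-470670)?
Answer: 469601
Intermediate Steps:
I(h, U) = -506 - U - h (I(h, U) = 8 - ((h + U) + 514) = 8 - ((U + h) + 514) = 8 - (514 + U + h) = 8 + (-514 - U - h) = -506 - U - h)
I(577, j(-14)) - 1*(-470670) = (-506 - 1*(-14) - 1*577) - 1*(-470670) = (-506 + 14 - 577) + 470670 = -1069 + 470670 = 469601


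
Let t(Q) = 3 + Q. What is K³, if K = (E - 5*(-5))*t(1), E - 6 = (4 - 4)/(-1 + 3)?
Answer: 1906624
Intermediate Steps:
E = 6 (E = 6 + (4 - 4)/(-1 + 3) = 6 + 0/2 = 6 + 0*(½) = 6 + 0 = 6)
K = 124 (K = (6 - 5*(-5))*(3 + 1) = (6 + 25)*4 = 31*4 = 124)
K³ = 124³ = 1906624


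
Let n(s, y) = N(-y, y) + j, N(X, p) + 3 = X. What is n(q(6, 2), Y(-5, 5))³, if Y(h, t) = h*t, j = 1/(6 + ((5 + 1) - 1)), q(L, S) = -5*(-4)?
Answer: 14348907/1331 ≈ 10781.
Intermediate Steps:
q(L, S) = 20
N(X, p) = -3 + X
j = 1/11 (j = 1/(6 + (6 - 1)) = 1/(6 + 5) = 1/11 ≈ 0.090909)
n(s, y) = -32/11 - y (n(s, y) = (-3 - y) + 1/11 = -32/11 - y)
n(q(6, 2), Y(-5, 5))³ = (-32/11 - (-5)*5)³ = (-32/11 - 1*(-25))³ = (-32/11 + 25)³ = (243/11)³ = 14348907/1331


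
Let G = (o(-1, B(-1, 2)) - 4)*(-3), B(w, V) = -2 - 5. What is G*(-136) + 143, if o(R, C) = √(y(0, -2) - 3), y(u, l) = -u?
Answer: -1489 + 408*I*√3 ≈ -1489.0 + 706.68*I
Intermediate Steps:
B(w, V) = -7
o(R, C) = I*√3 (o(R, C) = √(-1*0 - 3) = √(0 - 3) = √(-3) = I*√3)
G = 12 - 3*I*√3 (G = (I*√3 - 4)*(-3) = (-4 + I*√3)*(-3) = 12 - 3*I*√3 ≈ 12.0 - 5.1962*I)
G*(-136) + 143 = (12 - 3*I*√3)*(-136) + 143 = (-1632 + 408*I*√3) + 143 = -1489 + 408*I*√3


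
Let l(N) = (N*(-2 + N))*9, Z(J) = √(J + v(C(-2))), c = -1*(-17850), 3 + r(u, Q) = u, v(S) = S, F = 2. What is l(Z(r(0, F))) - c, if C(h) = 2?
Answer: -17859 - 18*I ≈ -17859.0 - 18.0*I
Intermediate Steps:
r(u, Q) = -3 + u
c = 17850
Z(J) = √(2 + J) (Z(J) = √(J + 2) = √(2 + J))
l(N) = 9*N*(-2 + N)
l(Z(r(0, F))) - c = 9*√(2 + (-3 + 0))*(-2 + √(2 + (-3 + 0))) - 1*17850 = 9*√(2 - 3)*(-2 + √(2 - 3)) - 17850 = 9*√(-1)*(-2 + √(-1)) - 17850 = 9*I*(-2 + I) - 17850 = -17850 + 9*I*(-2 + I)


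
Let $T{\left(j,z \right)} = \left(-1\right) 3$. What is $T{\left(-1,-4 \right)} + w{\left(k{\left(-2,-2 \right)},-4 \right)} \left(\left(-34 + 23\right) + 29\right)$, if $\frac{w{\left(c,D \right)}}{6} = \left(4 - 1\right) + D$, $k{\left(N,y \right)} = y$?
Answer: $-111$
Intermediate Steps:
$T{\left(j,z \right)} = -3$
$w{\left(c,D \right)} = 18 + 6 D$ ($w{\left(c,D \right)} = 6 \left(\left(4 - 1\right) + D\right) = 6 \left(3 + D\right) = 18 + 6 D$)
$T{\left(-1,-4 \right)} + w{\left(k{\left(-2,-2 \right)},-4 \right)} \left(\left(-34 + 23\right) + 29\right) = -3 + \left(18 + 6 \left(-4\right)\right) \left(\left(-34 + 23\right) + 29\right) = -3 + \left(18 - 24\right) \left(-11 + 29\right) = -3 - 108 = -111$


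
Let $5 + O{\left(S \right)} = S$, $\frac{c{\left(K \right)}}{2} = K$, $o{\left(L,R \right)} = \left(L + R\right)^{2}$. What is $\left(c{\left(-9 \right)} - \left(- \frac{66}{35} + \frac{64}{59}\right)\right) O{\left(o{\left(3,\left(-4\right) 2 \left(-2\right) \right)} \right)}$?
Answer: $- \frac{12643696}{2065} \approx -6122.9$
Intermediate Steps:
$c{\left(K \right)} = 2 K$
$O{\left(S \right)} = -5 + S$
$\left(c{\left(-9 \right)} - \left(- \frac{66}{35} + \frac{64}{59}\right)\right) O{\left(o{\left(3,\left(-4\right) 2 \left(-2\right) \right)} \right)} = \left(2 \left(-9\right) - \left(- \frac{66}{35} + \frac{64}{59}\right)\right) \left(-5 + \left(3 + \left(-4\right) 2 \left(-2\right)\right)^{2}\right) = \left(-18 - - \frac{1654}{2065}\right) \left(-5 + \left(3 - -16\right)^{2}\right) = \left(-18 + \left(\frac{66}{35} - \frac{64}{59}\right)\right) \left(-5 + \left(3 + 16\right)^{2}\right) = \left(-18 + \frac{1654}{2065}\right) \left(-5 + 19^{2}\right) = - \frac{35516 \left(-5 + 361\right)}{2065} = \left(- \frac{35516}{2065}\right) 356 = - \frac{12643696}{2065}$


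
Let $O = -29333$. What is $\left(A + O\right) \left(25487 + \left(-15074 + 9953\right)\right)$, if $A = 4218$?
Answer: $-511492090$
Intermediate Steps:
$\left(A + O\right) \left(25487 + \left(-15074 + 9953\right)\right) = \left(4218 - 29333\right) \left(25487 + \left(-15074 + 9953\right)\right) = - 25115 \left(25487 - 5121\right) = \left(-25115\right) 20366 = -511492090$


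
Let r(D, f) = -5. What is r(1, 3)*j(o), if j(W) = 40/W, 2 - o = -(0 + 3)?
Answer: -40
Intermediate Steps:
o = 5 (o = 2 - (-1)*(0 + 3) = 2 - (-1)*3 = 2 - 1*(-3) = 2 + 3 = 5)
r(1, 3)*j(o) = -200/5 = -5*8 = -40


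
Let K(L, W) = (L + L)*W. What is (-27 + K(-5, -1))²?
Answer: 289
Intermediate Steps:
K(L, W) = 2*L*W (K(L, W) = (2*L)*W = 2*L*W)
(-27 + K(-5, -1))² = (-27 + 2*(-5)*(-1))² = (-27 + 10)² = (-17)² = 289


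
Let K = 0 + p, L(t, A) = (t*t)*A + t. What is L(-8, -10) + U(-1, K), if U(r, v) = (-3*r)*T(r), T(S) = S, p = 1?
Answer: -651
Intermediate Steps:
L(t, A) = t + A*t² (L(t, A) = t²*A + t = A*t² + t = t + A*t²)
K = 1 (K = 0 + 1 = 1)
U(r, v) = -3*r² (U(r, v) = (-3*r)*r = -3*r²)
L(-8, -10) + U(-1, K) = -8*(1 - 10*(-8)) - 3*(-1)² = -8*(1 + 80) - 3*1 = -8*81 - 3 = -648 - 3 = -651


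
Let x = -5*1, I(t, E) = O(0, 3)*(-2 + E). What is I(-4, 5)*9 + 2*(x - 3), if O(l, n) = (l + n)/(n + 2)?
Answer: ⅕ ≈ 0.20000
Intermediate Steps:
O(l, n) = (l + n)/(2 + n)
I(t, E) = -6/5 + 3*E/5 (I(t, E) = ((0 + 3)/(2 + 3))*(-2 + E) = (3/5)*(-2 + E) = ((⅕)*3)*(-2 + E) = 3*(-2 + E)/5 = -6/5 + 3*E/5)
x = -5
I(-4, 5)*9 + 2*(x - 3) = (-6/5 + (⅗)*5)*9 + 2*(-5 - 3) = (-6/5 + 3)*9 + 2*(-8) = (9/5)*9 - 16 = 81/5 - 16 = ⅕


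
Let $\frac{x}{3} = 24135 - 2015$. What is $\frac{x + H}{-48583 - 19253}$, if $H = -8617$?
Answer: $- \frac{57743}{67836} \approx -0.85121$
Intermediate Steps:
$x = 66360$ ($x = 3 \left(24135 - 2015\right) = 3 \cdot 22120 = 66360$)
$\frac{x + H}{-48583 - 19253} = \frac{66360 - 8617}{-48583 - 19253} = \frac{57743}{-67836} = 57743 \left(- \frac{1}{67836}\right) = - \frac{57743}{67836}$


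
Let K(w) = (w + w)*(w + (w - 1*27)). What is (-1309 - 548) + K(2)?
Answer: -1949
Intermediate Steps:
K(w) = 2*w*(-27 + 2*w) (K(w) = (2*w)*(w + (w - 27)) = (2*w)*(w + (-27 + w)) = (2*w)*(-27 + 2*w) = 2*w*(-27 + 2*w))
(-1309 - 548) + K(2) = (-1309 - 548) + 2*2*(-27 + 2*2) = -1857 + 2*2*(-27 + 4) = -1857 + 2*2*(-23) = -1857 - 92 = -1949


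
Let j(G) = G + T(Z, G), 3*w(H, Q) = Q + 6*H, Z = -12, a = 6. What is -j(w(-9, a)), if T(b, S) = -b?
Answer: 4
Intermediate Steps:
w(H, Q) = 2*H + Q/3 (w(H, Q) = (Q + 6*H)/3 = 2*H + Q/3)
j(G) = 12 + G (j(G) = G - 1*(-12) = G + 12 = 12 + G)
-j(w(-9, a)) = -(12 + (2*(-9) + (⅓)*6)) = -(12 + (-18 + 2)) = -(12 - 16) = -1*(-4) = 4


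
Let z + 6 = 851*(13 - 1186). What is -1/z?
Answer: 1/998229 ≈ 1.0018e-6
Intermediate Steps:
z = -998229 (z = -6 + 851*(13 - 1186) = -6 + 851*(-1173) = -6 - 998223 = -998229)
-1/z = -1/(-998229) = -1*(-1/998229) = 1/998229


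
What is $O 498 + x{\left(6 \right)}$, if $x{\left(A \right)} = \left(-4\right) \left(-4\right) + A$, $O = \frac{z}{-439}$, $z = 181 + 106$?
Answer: $- \frac{133268}{439} \approx -303.57$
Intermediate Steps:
$z = 287$
$O = - \frac{287}{439}$ ($O = \frac{287}{-439} = 287 \left(- \frac{1}{439}\right) = - \frac{287}{439} \approx -0.65376$)
$x{\left(A \right)} = 16 + A$
$O 498 + x{\left(6 \right)} = \left(- \frac{287}{439}\right) 498 + \left(16 + 6\right) = - \frac{142926}{439} + 22 = - \frac{133268}{439}$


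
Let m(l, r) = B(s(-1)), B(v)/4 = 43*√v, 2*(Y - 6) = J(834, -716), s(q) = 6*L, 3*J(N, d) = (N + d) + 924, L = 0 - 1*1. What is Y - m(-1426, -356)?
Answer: 539/3 - 172*I*√6 ≈ 179.67 - 421.31*I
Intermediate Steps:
L = -1 (L = 0 - 1 = -1)
J(N, d) = 308 + N/3 + d/3 (J(N, d) = ((N + d) + 924)/3 = (924 + N + d)/3 = 308 + N/3 + d/3)
s(q) = -6 (s(q) = 6*(-1) = -6)
Y = 539/3 (Y = 6 + (308 + (⅓)*834 + (⅓)*(-716))/2 = 6 + (308 + 278 - 716/3)/2 = 6 + (½)*(1042/3) = 6 + 521/3 = 539/3 ≈ 179.67)
B(v) = 172*√v (B(v) = 4*(43*√v) = 172*√v)
m(l, r) = 172*I*√6 (m(l, r) = 172*√(-6) = 172*(I*√6) = 172*I*√6)
Y - m(-1426, -356) = 539/3 - 172*I*√6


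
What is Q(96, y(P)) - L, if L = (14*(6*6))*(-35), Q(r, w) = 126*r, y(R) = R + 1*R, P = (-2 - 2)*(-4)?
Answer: 29736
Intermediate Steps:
P = 16 (P = -4*(-4) = 16)
y(R) = 2*R (y(R) = R + R = 2*R)
L = -17640 (L = (14*36)*(-35) = 504*(-35) = -17640)
Q(96, y(P)) - L = 126*96 - 1*(-17640) = 12096 + 17640 = 29736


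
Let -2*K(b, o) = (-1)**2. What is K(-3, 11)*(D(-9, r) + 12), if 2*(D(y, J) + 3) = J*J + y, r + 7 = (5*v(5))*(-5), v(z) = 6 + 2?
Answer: -21429/2 ≈ -10715.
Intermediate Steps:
v(z) = 8
r = -207 (r = -7 + (5*8)*(-5) = -7 + 40*(-5) = -7 - 200 = -207)
K(b, o) = -1/2 (K(b, o) = -1/2*(-1)**2 = -1/2*1 = -1/2)
D(y, J) = -3 + y/2 + J**2/2 (D(y, J) = -3 + (J*J + y)/2 = -3 + (J**2 + y)/2 = -3 + (y + J**2)/2 = -3 + (y/2 + J**2/2) = -3 + y/2 + J**2/2)
K(-3, 11)*(D(-9, r) + 12) = -((-3 + (1/2)*(-9) + (1/2)*(-207)**2) + 12)/2 = -((-3 - 9/2 + (1/2)*42849) + 12)/2 = -((-3 - 9/2 + 42849/2) + 12)/2 = -(21417 + 12)/2 = -1/2*21429 = -21429/2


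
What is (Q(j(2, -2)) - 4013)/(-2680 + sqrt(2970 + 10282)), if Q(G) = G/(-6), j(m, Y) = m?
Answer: 1152400/768123 + 860*sqrt(3313)/768123 ≈ 1.5647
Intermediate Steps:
Q(G) = -G/6 (Q(G) = G*(-1/6) = -G/6)
(Q(j(2, -2)) - 4013)/(-2680 + sqrt(2970 + 10282)) = (-1/6*2 - 4013)/(-2680 + sqrt(2970 + 10282)) = (-1/3 - 4013)/(-2680 + sqrt(13252)) = -12040/(3*(-2680 + 2*sqrt(3313)))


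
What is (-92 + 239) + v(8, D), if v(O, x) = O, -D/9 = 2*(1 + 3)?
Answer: 155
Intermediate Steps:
D = -72 (D = -18*(1 + 3) = -18*4 = -9*8 = -72)
(-92 + 239) + v(8, D) = (-92 + 239) + 8 = 147 + 8 = 155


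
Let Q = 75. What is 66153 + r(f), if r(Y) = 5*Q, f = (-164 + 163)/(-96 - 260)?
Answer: 66528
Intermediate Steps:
f = 1/356 (f = -1/(-356) = -1*(-1/356) = 1/356 ≈ 0.0028090)
r(Y) = 375 (r(Y) = 5*75 = 375)
66153 + r(f) = 66153 + 375 = 66528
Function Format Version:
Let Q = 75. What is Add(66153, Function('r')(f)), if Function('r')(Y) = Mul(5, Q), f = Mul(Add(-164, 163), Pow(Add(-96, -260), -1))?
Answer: 66528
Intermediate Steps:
f = Rational(1, 356) (f = Mul(-1, Pow(-356, -1)) = Mul(-1, Rational(-1, 356)) = Rational(1, 356) ≈ 0.0028090)
Function('r')(Y) = 375 (Function('r')(Y) = Mul(5, 75) = 375)
Add(66153, Function('r')(f)) = Add(66153, 375) = 66528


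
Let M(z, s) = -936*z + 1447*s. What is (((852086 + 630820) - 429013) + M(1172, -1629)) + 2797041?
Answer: 396779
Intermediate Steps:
(((852086 + 630820) - 429013) + M(1172, -1629)) + 2797041 = (((852086 + 630820) - 429013) + (-936*1172 + 1447*(-1629))) + 2797041 = ((1482906 - 429013) + (-1096992 - 2357163)) + 2797041 = (1053893 - 3454155) + 2797041 = -2400262 + 2797041 = 396779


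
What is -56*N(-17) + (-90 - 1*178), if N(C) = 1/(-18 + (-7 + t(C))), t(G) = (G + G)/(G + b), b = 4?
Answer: -77260/291 ≈ -265.50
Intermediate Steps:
t(G) = 2*G/(4 + G) (t(G) = (G + G)/(G + 4) = (2*G)/(4 + G) = 2*G/(4 + G))
N(C) = 1/(-25 + 2*C/(4 + C)) (N(C) = 1/(-18 + (-7 + 2*C/(4 + C))) = 1/(-25 + 2*C/(4 + C)))
-56*N(-17) + (-90 - 1*178) = -56*(4 - 17)/(-100 - 23*(-17)) + (-90 - 1*178) = -56*(-13)/(-100 + 391) + (-90 - 178) = -56*(-13)/291 - 268 = -56*(-13/291) - 268 = 728/291 - 268 = -77260/291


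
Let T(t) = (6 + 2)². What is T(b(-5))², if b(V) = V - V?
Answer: 4096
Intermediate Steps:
b(V) = 0
T(t) = 64 (T(t) = 8² = 64)
T(b(-5))² = 64² = 4096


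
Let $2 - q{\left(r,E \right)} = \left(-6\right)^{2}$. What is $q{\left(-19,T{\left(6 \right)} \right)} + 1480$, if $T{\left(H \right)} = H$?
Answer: $1446$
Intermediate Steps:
$q{\left(r,E \right)} = -34$ ($q{\left(r,E \right)} = 2 - \left(-6\right)^{2} = 2 - 36 = -34$)
$q{\left(-19,T{\left(6 \right)} \right)} + 1480 = -34 + 1480 = 1446$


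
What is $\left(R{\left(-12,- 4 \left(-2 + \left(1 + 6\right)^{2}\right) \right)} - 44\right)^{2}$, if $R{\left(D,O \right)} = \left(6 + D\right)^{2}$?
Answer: $64$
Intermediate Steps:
$\left(R{\left(-12,- 4 \left(-2 + \left(1 + 6\right)^{2}\right) \right)} - 44\right)^{2} = \left(\left(6 - 12\right)^{2} - 44\right)^{2} = \left(\left(-6\right)^{2} - 44\right)^{2} = \left(36 - 44\right)^{2} = \left(-8\right)^{2} = 64$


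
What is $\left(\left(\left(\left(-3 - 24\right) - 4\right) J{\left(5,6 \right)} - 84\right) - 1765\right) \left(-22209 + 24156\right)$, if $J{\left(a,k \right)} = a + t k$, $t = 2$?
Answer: $-4626072$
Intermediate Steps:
$J{\left(a,k \right)} = a + 2 k$
$\left(\left(\left(\left(-3 - 24\right) - 4\right) J{\left(5,6 \right)} - 84\right) - 1765\right) \left(-22209 + 24156\right) = \left(\left(\left(\left(-3 - 24\right) - 4\right) \left(5 + 2 \cdot 6\right) - 84\right) - 1765\right) \left(-22209 + 24156\right) = \left(\left(\left(-27 - 4\right) \left(5 + 12\right) - 84\right) - 1765\right) 1947 = \left(\left(\left(-31\right) 17 - 84\right) - 1765\right) 1947 = \left(\left(-527 - 84\right) - 1765\right) 1947 = \left(-611 - 1765\right) 1947 = \left(-2376\right) 1947 = -4626072$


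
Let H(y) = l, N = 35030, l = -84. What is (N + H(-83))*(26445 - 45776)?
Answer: -675541126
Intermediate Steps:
H(y) = -84
(N + H(-83))*(26445 - 45776) = (35030 - 84)*(26445 - 45776) = 34946*(-19331) = -675541126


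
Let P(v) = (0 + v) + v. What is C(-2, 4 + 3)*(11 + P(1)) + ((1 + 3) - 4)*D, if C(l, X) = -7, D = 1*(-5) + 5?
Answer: -91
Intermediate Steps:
P(v) = 2*v (P(v) = v + v = 2*v)
D = 0 (D = -5 + 5 = 0)
C(-2, 4 + 3)*(11 + P(1)) + ((1 + 3) - 4)*D = -7*(11 + 2*1) + ((1 + 3) - 4)*0 = -7*(11 + 2) + (4 - 4)*0 = -7*13 + 0*0 = -91 + 0 = -91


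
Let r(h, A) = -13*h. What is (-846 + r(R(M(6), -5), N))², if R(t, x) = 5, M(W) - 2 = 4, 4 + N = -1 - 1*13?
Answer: 829921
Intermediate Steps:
N = -18 (N = -4 + (-1 - 1*13) = -4 + (-1 - 13) = -4 - 14 = -18)
M(W) = 6 (M(W) = 2 + 4 = 6)
(-846 + r(R(M(6), -5), N))² = (-846 - 13*5)² = (-846 - 65)² = (-911)² = 829921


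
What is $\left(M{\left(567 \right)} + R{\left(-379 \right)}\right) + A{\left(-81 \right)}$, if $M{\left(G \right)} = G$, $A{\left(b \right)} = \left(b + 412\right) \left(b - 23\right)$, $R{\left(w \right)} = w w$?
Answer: $109784$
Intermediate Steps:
$R{\left(w \right)} = w^{2}$
$A{\left(b \right)} = \left(-23 + b\right) \left(412 + b\right)$ ($A{\left(b \right)} = \left(412 + b\right) \left(-23 + b\right) = \left(-23 + b\right) \left(412 + b\right)$)
$\left(M{\left(567 \right)} + R{\left(-379 \right)}\right) + A{\left(-81 \right)} = \left(567 + \left(-379\right)^{2}\right) + \left(-9476 + \left(-81\right)^{2} + 389 \left(-81\right)\right) = \left(567 + 143641\right) - 34424 = 144208 - 34424 = 109784$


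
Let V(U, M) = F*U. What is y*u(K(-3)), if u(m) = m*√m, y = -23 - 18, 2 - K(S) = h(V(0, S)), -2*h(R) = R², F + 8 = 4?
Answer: -82*√2 ≈ -115.97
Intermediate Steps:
F = -4 (F = -8 + 4 = -4)
V(U, M) = -4*U
h(R) = -R²/2
K(S) = 2 (K(S) = 2 - (-1)*(-4*0)²/2 = 2 - (-1)*0²/2 = 2 - (-1)*0/2 = 2 - 1*0 = 2 + 0 = 2)
y = -41
u(m) = m^(3/2)
y*u(K(-3)) = -82*√2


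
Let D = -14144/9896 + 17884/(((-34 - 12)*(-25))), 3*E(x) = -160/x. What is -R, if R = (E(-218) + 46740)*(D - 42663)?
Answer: 30909546205360284/15505795 ≈ 1.9934e+9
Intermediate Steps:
E(x) = -160/(3*x) (E(x) = (-160/x)/3 = -160/(3*x))
D = 10044654/711275 (D = -14144*1/9896 + 17884/((-46*(-25))) = -1768/1237 + 17884/1150 = -1768/1237 + 17884*(1/1150) = -1768/1237 + 8942/575 = 10044654/711275 ≈ 14.122)
R = -30909546205360284/15505795 (R = (-160/3/(-218) + 46740)*(10044654/711275 - 42663) = (-160/3*(-1/218) + 46740)*(-30335080671/711275) = (80/327 + 46740)*(-30335080671/711275) = (15284060/327)*(-30335080671/711275) = -30909546205360284/15505795 ≈ -1.9934e+9)
-R = -1*(-30909546205360284/15505795) = 30909546205360284/15505795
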